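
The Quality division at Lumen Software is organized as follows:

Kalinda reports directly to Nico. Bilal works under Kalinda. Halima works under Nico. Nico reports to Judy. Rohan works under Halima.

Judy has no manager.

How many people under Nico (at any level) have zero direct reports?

The people in Nico's organization with no one reporting to them are Rohan, Bilal. That is 2.

2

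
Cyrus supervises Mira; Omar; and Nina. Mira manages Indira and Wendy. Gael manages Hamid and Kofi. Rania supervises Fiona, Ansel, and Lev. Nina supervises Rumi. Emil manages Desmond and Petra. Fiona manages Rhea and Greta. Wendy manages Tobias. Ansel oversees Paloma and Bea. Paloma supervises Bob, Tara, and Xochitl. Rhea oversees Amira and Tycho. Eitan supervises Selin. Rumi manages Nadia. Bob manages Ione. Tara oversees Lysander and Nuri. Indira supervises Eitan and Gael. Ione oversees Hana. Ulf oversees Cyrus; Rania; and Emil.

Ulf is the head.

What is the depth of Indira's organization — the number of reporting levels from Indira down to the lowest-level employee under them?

2

The longest chain under Indira runs Indira → Gael → Kofi, which is 2 levels below Indira.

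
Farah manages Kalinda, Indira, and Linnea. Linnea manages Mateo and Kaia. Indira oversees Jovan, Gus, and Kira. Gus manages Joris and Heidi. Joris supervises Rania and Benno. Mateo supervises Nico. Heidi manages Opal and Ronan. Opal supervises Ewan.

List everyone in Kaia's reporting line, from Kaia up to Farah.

Kaia reports to Linnea. Linnea reports to Farah. Farah is at the top.

Kaia -> Linnea -> Farah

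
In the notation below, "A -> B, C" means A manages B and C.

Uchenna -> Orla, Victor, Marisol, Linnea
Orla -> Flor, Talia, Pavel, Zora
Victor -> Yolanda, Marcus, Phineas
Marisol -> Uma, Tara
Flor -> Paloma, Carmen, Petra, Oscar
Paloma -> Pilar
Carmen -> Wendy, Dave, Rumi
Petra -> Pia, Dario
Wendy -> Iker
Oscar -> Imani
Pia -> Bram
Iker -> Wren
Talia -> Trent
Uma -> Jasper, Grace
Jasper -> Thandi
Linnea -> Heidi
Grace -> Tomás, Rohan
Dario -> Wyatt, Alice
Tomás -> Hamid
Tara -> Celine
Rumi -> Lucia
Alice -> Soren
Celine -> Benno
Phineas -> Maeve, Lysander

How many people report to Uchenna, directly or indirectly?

Uchenna directly manages Orla, Victor, Marisol, Linnea. Under Orla: Zora, Pavel, Talia, Trent, Flor, Oscar, Imani, Petra, Dario, Alice, Soren, Wyatt, Pia, Bram, Carmen, Rumi, Lucia, Dave, Wendy, Iker, Wren, Paloma, Pilar (23). Under Victor: Phineas, Lysander, Maeve, Marcus, Yolanda (5). Under Marisol: Tara, Celine, Benno, Uma, Grace, Rohan, Tomás, Hamid, Jasper, Thandi (10). Under Linnea: Heidi (1). So Uchenna's organization is 4 direct reports plus everyone under them: 24 + 6 + 11 + 2 = 43.

43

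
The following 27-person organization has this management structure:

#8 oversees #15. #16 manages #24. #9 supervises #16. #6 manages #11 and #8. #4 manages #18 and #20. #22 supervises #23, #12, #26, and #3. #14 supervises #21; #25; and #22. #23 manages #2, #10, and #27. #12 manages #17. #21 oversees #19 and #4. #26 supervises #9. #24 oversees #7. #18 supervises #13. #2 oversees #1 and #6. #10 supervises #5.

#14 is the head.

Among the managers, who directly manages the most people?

#22

Direct-report counts: #14 has 3; #21 has 2; #4 has 2; #18 has 1; #22 has 4; #26 has 1; #9 has 1; #16 has 1; #24 has 1; #12 has 1; #23 has 3; #10 has 1; #2 has 2; #6 has 2; #8 has 1. The largest is 4, held by #22.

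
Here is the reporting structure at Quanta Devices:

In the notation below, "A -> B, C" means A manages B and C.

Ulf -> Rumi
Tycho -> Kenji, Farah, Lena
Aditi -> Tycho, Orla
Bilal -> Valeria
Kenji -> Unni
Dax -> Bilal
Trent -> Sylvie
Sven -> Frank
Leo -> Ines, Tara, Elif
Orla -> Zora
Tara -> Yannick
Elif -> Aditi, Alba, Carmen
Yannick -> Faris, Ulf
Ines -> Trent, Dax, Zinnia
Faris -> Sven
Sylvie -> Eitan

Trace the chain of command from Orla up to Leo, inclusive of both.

Orla reports to Aditi. Aditi reports to Elif. Elif reports to Leo. Leo is at the top.

Orla -> Aditi -> Elif -> Leo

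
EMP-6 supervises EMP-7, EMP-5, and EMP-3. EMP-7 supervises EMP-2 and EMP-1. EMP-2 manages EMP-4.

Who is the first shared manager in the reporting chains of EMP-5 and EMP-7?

EMP-6

EMP-5's chain of managers is EMP-6. EMP-7's chain of managers is EMP-6. The first manager that appears in both chains is EMP-6.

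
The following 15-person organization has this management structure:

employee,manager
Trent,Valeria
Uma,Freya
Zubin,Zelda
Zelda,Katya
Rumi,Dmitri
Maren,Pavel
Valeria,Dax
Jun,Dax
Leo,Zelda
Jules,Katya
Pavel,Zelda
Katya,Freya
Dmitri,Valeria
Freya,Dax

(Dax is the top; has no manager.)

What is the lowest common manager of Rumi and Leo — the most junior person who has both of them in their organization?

Dax

Rumi's chain of managers is Dmitri, Valeria, Dax. Leo's chain of managers is Zelda, Katya, Freya, Dax. The first manager that appears in both chains is Dax.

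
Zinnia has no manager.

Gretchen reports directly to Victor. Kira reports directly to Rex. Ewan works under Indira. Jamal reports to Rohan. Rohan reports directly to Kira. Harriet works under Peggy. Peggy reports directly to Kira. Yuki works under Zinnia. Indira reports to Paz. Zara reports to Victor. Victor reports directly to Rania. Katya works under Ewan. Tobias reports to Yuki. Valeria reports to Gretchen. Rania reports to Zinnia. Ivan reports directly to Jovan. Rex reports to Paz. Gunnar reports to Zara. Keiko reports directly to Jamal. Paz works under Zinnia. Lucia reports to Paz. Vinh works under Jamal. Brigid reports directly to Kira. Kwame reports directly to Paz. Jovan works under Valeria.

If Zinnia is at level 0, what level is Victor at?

2

Chain from Victor up to Zinnia: Victor → Rania → Zinnia. That is 2 steps up, so Victor is 2 levels below Zinnia.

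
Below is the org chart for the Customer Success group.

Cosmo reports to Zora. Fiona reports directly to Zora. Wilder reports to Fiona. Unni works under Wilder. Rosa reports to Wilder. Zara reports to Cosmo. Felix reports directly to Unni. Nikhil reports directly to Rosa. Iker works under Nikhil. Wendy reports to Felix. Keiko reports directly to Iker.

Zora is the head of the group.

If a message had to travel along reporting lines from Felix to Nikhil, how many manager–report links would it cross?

4

Felix is 2 levels below Wilder, and Nikhil is 2 levels below Wilder (their lowest common manager). The shortest path runs up from Felix to Wilder and back down to Nikhil: 2 + 2 = 4 links.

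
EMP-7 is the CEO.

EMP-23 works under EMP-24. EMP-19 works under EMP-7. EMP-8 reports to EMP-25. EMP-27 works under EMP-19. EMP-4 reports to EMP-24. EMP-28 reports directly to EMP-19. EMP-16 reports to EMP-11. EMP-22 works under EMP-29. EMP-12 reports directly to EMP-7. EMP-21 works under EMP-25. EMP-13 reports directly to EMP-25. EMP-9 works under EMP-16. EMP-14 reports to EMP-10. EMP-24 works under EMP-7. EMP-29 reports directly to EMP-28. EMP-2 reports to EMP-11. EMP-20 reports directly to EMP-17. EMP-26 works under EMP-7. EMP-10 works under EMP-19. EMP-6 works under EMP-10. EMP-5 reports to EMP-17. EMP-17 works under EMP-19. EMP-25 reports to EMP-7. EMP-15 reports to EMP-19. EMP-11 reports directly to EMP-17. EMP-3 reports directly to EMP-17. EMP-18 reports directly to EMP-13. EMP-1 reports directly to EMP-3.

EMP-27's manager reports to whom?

EMP-27 reports to EMP-19, and EMP-19 reports to EMP-7. So EMP-27's skip-level manager is EMP-7.

EMP-7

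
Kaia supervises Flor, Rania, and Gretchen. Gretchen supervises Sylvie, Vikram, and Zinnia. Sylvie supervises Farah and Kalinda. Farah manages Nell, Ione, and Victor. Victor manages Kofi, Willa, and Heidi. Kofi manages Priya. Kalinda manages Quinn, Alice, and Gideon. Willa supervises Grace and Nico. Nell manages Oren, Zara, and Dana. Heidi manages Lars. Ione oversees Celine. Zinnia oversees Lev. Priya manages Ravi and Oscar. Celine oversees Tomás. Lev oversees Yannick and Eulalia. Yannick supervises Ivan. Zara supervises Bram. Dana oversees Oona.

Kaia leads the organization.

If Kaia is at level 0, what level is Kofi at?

Chain from Kofi up to Kaia: Kofi → Victor → Farah → Sylvie → Gretchen → Kaia. That is 5 steps up, so Kofi is 5 levels below Kaia.

5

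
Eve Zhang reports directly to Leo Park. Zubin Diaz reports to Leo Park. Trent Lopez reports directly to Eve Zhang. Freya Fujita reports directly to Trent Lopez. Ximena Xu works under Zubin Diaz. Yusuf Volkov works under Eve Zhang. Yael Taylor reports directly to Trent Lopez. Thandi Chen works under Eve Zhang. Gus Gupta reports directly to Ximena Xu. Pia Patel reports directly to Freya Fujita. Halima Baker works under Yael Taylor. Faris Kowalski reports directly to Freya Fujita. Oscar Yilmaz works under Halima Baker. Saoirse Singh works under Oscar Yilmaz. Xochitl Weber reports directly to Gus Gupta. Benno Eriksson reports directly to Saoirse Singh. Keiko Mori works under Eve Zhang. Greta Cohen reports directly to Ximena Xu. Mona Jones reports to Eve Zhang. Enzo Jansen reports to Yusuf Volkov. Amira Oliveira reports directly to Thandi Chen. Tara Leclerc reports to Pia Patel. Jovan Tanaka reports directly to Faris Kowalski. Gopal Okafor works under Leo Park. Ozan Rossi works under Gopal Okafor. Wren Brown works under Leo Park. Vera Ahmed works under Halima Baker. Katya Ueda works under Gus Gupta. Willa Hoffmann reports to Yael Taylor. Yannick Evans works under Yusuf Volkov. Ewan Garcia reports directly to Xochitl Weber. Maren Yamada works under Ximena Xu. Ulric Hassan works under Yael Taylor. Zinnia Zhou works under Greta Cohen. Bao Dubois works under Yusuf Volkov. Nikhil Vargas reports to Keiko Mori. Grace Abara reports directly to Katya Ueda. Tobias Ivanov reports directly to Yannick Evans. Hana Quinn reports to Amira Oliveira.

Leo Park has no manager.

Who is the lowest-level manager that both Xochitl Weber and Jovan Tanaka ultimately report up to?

Xochitl Weber's chain of managers is Gus Gupta, Ximena Xu, Zubin Diaz, Leo Park. Jovan Tanaka's chain of managers is Faris Kowalski, Freya Fujita, Trent Lopez, Eve Zhang, Leo Park. The first manager that appears in both chains is Leo Park.

Leo Park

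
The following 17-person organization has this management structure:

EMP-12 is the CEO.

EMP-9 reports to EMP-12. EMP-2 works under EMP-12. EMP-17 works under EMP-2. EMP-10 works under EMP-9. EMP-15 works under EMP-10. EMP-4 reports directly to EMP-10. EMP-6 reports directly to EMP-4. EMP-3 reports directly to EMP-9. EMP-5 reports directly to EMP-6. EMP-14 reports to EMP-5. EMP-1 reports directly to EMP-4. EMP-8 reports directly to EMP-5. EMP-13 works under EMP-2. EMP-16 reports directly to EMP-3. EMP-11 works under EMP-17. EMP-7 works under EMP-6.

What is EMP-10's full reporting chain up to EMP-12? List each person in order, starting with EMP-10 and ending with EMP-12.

EMP-10 -> EMP-9 -> EMP-12

EMP-10 reports to EMP-9. EMP-9 reports to EMP-12. EMP-12 is at the top.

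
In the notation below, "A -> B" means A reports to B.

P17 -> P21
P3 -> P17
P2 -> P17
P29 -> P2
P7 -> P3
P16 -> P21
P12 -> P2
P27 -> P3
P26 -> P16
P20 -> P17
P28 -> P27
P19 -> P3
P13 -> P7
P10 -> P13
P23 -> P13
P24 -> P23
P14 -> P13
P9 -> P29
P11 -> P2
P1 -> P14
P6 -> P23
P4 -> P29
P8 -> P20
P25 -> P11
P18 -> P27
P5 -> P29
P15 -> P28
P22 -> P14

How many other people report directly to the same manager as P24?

1

P24 reports to P23. P23's other direct reports are P6 — 1 peer.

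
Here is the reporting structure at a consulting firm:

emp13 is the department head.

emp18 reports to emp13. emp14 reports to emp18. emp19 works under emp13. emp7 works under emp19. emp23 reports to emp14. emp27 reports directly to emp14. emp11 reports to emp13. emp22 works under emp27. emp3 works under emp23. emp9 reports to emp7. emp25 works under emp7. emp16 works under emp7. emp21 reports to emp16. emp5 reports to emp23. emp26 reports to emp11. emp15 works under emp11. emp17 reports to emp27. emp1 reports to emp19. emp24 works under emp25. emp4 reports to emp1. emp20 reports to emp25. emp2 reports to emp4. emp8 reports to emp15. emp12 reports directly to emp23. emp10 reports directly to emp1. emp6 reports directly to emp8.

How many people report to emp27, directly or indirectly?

2

emp27 directly manages emp22, emp17. emp22 has no reports. emp17 has no reports. So emp27's organization is 2 direct reports plus everyone under them: 1 + 1 = 2.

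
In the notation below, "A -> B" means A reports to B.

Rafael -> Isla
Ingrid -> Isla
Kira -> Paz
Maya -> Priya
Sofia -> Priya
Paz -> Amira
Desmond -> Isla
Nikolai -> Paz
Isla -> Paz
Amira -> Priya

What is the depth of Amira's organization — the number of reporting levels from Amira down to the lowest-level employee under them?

3

The longest chain under Amira runs Amira → Paz → Isla → Ingrid, which is 3 levels below Amira.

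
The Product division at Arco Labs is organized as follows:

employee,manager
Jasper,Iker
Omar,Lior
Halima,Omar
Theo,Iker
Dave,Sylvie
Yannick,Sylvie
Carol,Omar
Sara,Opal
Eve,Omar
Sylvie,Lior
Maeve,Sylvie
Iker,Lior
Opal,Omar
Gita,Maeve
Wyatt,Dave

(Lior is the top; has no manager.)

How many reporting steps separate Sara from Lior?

Chain from Sara up to Lior: Sara → Opal → Omar → Lior. That is 3 steps up, so Sara is 3 levels below Lior.

3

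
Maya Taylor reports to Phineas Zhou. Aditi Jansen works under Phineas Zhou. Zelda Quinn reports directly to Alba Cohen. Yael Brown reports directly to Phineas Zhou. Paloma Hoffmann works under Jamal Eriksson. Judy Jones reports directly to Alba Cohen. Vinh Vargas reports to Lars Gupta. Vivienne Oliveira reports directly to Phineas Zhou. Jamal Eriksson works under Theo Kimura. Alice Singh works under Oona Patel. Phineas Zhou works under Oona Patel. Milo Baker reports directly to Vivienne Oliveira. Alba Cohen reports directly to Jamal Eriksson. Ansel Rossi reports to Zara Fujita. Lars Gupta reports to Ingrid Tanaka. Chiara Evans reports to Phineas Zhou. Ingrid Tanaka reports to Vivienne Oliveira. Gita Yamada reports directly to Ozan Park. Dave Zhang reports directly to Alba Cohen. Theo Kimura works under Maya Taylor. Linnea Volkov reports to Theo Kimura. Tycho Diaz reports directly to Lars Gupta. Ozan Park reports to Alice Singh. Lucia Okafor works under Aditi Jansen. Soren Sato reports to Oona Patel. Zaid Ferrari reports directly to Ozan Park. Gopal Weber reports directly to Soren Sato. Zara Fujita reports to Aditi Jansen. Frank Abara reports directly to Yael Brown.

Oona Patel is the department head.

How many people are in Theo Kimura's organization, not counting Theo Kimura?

7

Theo Kimura directly manages Jamal Eriksson, Linnea Volkov. Under Jamal Eriksson: Alba Cohen, Dave Zhang, Judy Jones, Zelda Quinn, Paloma Hoffmann (5). Linnea Volkov has no reports. So Theo Kimura's organization is 2 direct reports plus everyone under them: 6 + 1 = 7.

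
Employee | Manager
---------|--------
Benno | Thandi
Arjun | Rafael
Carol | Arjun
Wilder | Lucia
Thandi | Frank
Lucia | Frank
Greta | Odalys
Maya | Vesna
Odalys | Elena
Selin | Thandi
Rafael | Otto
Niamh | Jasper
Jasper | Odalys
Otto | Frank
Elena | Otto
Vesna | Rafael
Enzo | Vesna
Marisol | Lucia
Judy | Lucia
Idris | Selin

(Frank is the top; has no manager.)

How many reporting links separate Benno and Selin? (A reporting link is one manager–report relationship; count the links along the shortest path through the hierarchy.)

Benno is 1 level below Thandi, and Selin is 1 level below Thandi (their lowest common manager). The shortest path runs up from Benno to Thandi and back down to Selin: 1 + 1 = 2 links.

2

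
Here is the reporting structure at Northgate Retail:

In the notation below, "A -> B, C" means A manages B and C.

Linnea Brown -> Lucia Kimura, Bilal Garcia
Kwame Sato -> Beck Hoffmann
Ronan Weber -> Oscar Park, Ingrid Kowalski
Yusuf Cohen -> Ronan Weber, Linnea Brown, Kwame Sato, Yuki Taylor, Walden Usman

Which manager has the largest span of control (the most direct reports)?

Direct-report counts: Yusuf Cohen has 5; Kwame Sato has 1; Linnea Brown has 2; Ronan Weber has 2. The largest is 5, held by Yusuf Cohen.

Yusuf Cohen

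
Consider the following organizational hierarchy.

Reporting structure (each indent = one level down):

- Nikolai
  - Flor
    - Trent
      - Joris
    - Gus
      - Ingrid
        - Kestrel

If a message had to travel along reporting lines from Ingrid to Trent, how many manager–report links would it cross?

Ingrid is 2 levels below Flor, and Trent is 1 level below Flor (their lowest common manager). The shortest path runs up from Ingrid to Flor and back down to Trent: 2 + 1 = 3 links.

3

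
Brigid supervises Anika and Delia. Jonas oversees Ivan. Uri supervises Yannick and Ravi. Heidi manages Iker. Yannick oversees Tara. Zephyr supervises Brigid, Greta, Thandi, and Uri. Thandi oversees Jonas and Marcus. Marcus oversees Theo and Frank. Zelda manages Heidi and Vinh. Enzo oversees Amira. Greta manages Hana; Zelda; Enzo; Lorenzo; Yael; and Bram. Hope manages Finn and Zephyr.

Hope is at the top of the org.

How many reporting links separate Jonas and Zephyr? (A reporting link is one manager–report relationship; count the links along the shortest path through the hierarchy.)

2

Jonas is in Zephyr's organization: the chain from Jonas up to Zephyr is Jonas → Thandi → Zephyr, which is 2 links.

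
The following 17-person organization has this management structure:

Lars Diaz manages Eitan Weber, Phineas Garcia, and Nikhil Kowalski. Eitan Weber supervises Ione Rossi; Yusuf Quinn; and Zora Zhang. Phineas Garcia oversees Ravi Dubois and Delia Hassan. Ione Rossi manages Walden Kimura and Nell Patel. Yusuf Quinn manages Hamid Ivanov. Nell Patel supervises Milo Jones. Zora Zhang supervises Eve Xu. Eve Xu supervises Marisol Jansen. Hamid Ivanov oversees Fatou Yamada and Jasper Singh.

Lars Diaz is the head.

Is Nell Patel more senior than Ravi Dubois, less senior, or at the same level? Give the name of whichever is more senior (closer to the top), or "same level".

Ravi Dubois

Nell Patel is 3 levels below Lars Diaz; Ravi Dubois is 2. Ravi Dubois is higher.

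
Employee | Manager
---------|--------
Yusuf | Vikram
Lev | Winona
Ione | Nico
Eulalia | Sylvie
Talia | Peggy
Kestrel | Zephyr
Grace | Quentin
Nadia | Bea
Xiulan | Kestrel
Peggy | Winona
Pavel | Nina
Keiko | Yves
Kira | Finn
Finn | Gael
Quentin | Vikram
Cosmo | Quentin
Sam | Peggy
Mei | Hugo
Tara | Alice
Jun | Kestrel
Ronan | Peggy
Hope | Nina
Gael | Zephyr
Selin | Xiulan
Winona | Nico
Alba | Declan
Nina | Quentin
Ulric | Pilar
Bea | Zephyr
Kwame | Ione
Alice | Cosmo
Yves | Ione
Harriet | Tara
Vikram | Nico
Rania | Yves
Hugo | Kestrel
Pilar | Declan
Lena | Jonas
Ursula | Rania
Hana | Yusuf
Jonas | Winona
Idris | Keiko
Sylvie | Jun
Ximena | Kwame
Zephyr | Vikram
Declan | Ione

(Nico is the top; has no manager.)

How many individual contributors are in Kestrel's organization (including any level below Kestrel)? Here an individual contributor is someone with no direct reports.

3

The people in Kestrel's organization with no one reporting to them are Mei, Selin, Eulalia. That is 3.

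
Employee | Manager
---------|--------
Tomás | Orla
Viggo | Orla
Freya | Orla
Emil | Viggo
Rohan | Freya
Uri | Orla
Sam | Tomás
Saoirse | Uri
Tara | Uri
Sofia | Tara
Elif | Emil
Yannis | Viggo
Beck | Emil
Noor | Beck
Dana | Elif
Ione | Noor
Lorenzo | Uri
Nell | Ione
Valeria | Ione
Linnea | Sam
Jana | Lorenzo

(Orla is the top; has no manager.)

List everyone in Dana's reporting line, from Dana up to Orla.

Dana -> Elif -> Emil -> Viggo -> Orla

Dana reports to Elif. Elif reports to Emil. Emil reports to Viggo. Viggo reports to Orla. Orla is at the top.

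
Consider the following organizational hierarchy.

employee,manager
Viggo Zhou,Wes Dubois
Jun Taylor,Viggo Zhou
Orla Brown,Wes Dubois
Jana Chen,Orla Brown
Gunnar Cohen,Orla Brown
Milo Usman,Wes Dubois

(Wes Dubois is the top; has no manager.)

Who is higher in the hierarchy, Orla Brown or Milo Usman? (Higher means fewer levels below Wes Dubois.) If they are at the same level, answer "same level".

Both Orla Brown and Milo Usman are 1 level below Wes Dubois.

same level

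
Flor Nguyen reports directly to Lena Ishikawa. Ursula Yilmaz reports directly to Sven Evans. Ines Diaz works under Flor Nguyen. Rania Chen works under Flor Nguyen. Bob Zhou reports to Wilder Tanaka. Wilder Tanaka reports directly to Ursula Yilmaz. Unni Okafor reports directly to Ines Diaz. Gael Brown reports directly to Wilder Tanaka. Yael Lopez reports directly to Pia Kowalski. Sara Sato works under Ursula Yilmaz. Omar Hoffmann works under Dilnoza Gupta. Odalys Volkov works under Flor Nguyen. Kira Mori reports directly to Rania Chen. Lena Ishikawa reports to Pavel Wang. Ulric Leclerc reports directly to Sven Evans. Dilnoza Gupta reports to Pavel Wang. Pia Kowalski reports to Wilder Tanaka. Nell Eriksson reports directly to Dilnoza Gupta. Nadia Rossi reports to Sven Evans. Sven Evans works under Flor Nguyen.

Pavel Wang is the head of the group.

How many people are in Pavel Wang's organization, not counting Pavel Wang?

20

Pavel Wang directly manages Lena Ishikawa, Dilnoza Gupta. Under Lena Ishikawa: Flor Nguyen, Rania Chen, Kira Mori, Ines Diaz, Unni Okafor, Odalys Volkov, Sven Evans, Ulric Leclerc, Nadia Rossi, Ursula Yilmaz, Sara Sato, Wilder Tanaka, Bob Zhou, Gael Brown, Pia Kowalski, Yael Lopez (16). Under Dilnoza Gupta: Omar Hoffmann, Nell Eriksson (2). So Pavel Wang's organization is 2 direct reports plus everyone under them: 17 + 3 = 20.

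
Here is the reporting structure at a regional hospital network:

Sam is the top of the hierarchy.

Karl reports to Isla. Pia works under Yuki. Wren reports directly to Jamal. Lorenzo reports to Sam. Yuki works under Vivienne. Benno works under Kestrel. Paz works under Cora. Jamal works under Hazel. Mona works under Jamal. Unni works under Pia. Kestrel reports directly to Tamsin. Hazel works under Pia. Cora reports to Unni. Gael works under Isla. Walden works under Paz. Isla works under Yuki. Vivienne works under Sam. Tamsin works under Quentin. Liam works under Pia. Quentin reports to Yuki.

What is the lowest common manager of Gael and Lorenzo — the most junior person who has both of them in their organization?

Sam

Gael's chain of managers is Isla, Yuki, Vivienne, Sam. Lorenzo's chain of managers is Sam. The first manager that appears in both chains is Sam.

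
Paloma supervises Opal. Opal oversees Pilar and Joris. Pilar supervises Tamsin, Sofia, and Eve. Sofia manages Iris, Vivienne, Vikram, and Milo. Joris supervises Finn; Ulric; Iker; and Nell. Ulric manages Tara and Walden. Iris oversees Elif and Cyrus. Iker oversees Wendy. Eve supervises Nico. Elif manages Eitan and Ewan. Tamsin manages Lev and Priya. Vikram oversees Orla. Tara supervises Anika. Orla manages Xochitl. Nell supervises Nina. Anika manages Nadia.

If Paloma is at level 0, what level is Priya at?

4

Chain from Priya up to Paloma: Priya → Tamsin → Pilar → Opal → Paloma. That is 4 steps up, so Priya is 4 levels below Paloma.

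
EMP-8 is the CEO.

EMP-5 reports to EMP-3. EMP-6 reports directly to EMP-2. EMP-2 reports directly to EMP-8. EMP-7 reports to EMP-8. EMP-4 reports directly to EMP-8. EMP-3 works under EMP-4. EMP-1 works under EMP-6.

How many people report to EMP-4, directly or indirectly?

2

EMP-4 directly manages EMP-3. Under EMP-3: EMP-5 (1). That's 2 in total.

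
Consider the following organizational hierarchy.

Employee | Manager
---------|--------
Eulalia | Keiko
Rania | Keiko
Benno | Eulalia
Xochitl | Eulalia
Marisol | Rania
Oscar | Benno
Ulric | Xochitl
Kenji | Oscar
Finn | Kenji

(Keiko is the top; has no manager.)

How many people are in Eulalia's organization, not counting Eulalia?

6

Eulalia directly manages Benno, Xochitl. Under Benno: Oscar, Kenji, Finn (3). Under Xochitl: Ulric (1). So Eulalia's organization is 2 direct reports plus everyone under them: 4 + 2 = 6.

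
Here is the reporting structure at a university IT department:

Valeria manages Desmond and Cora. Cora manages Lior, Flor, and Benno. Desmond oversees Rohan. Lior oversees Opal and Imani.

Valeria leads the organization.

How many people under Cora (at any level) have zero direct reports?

4

The people in Cora's organization with no one reporting to them are Imani, Opal, Flor, Benno. That is 4.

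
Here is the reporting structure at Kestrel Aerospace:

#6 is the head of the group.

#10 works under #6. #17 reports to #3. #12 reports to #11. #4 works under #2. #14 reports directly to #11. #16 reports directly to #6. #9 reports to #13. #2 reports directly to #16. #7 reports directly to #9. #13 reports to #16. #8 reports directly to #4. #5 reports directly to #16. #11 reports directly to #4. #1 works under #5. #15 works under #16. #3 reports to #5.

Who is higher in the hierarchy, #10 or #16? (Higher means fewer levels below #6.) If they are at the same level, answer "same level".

Both #10 and #16 are 1 level below #6.

same level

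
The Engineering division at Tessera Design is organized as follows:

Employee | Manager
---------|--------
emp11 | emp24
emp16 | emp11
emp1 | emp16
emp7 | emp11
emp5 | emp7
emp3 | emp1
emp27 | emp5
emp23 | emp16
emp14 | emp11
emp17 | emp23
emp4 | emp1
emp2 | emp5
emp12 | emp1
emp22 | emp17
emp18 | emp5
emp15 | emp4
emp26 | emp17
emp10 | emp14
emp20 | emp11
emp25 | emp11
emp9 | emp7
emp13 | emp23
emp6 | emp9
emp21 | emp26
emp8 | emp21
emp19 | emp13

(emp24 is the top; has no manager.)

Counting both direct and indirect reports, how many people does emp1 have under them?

emp1 directly manages emp3, emp4, emp12. emp3 has no reports. Under emp4: emp15 (1). emp12 has no reports. So emp1's organization is 3 direct reports plus everyone under them: 1 + 2 + 1 = 4.

4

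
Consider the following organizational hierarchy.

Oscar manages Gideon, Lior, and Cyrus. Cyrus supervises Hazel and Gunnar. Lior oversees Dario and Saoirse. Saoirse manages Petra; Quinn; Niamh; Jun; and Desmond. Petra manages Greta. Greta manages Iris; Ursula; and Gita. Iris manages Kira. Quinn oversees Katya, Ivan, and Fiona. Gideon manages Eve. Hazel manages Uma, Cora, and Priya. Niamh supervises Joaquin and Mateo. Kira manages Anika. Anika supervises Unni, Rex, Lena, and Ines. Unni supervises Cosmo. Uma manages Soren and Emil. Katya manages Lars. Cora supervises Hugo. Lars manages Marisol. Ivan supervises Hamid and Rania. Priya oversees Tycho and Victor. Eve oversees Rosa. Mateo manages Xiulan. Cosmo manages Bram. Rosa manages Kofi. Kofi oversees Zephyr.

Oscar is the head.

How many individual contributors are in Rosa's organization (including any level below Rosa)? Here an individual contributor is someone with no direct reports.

1

The only person in Rosa's organization with no one reporting to them is Zephyr. That is 1.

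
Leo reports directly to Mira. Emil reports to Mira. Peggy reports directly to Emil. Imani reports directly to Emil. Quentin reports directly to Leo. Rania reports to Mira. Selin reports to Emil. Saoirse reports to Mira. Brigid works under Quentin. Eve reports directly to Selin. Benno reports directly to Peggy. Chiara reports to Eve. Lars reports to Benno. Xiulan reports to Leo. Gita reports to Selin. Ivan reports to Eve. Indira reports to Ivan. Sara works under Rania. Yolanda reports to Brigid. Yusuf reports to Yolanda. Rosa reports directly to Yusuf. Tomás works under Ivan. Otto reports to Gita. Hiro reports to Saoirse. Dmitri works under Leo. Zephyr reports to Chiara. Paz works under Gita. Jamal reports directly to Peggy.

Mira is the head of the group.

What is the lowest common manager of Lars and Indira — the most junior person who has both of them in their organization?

Lars's chain of managers is Benno, Peggy, Emil, Mira. Indira's chain of managers is Ivan, Eve, Selin, Emil, Mira. The first manager that appears in both chains is Emil.

Emil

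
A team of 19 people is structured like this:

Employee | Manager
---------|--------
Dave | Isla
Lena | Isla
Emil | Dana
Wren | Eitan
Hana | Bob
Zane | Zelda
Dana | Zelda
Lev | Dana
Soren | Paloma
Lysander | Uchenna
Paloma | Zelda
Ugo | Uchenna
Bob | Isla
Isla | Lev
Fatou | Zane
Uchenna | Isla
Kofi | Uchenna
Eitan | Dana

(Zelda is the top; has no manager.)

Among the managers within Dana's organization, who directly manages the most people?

Direct-report counts within Dana's organization: Dana has 3; Eitan has 1; Lev has 1; Isla has 4; Bob has 1; Uchenna has 3. The largest is 4, held by Isla.

Isla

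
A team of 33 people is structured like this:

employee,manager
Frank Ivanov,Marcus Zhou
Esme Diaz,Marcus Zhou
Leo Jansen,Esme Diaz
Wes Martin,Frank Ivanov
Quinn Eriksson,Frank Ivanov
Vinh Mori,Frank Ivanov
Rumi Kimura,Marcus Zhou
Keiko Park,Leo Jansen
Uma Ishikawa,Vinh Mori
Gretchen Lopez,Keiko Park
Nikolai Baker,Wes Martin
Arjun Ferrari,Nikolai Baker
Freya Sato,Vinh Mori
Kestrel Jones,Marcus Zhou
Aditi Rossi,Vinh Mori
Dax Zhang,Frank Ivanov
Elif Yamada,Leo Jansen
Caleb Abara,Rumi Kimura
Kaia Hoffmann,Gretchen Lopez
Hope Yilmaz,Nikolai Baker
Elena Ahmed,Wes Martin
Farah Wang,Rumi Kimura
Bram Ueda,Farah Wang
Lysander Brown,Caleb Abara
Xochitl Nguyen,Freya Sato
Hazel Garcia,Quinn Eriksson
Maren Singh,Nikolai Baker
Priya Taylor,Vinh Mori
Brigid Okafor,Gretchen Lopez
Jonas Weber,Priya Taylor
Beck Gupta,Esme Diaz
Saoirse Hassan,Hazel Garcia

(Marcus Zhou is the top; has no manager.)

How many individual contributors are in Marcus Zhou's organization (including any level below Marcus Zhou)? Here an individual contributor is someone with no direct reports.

17

The people in Marcus Zhou's organization with no one reporting to them are Kestrel Jones, Bram Ueda, Lysander Brown, Beck Gupta, Elif Yamada, Brigid Okafor, Kaia Hoffmann, Dax Zhang, Jonas Weber, Aditi Rossi, Xochitl Nguyen, Uma Ishikawa, Saoirse Hassan, Elena Ahmed, Maren Singh, Hope Yilmaz, Arjun Ferrari. That is 17.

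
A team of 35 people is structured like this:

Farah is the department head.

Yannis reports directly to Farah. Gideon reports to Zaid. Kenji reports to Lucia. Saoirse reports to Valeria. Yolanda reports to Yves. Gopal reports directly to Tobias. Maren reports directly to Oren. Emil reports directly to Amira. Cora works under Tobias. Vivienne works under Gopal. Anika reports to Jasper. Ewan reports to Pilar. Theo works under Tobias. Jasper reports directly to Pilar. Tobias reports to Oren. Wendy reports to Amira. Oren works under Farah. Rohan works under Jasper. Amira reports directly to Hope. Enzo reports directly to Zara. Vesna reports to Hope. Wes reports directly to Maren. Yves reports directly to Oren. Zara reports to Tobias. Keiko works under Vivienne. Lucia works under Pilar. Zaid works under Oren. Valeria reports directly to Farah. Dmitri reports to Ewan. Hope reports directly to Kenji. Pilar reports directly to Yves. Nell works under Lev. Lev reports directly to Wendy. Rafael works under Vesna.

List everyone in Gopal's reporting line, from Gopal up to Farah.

Gopal reports to Tobias. Tobias reports to Oren. Oren reports to Farah. Farah is at the top.

Gopal -> Tobias -> Oren -> Farah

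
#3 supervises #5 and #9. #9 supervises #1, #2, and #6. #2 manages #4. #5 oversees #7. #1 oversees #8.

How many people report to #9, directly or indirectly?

5

#9 directly manages #2, #6, #1. Under #2: #4 (1). #6 has no reports. Under #1: #8 (1). So #9's organization is 3 direct reports plus everyone under them: 2 + 1 + 2 = 5.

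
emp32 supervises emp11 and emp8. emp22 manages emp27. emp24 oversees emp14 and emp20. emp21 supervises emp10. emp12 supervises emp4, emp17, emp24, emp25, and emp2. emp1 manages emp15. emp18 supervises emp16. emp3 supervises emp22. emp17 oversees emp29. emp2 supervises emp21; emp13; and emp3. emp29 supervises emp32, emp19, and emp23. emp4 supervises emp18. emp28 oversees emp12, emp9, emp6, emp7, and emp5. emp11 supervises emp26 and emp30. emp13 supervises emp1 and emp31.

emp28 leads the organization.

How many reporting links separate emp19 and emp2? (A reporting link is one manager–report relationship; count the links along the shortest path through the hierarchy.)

emp19 is 3 levels below emp12, and emp2 is 1 level below emp12 (their lowest common manager). The shortest path runs up from emp19 to emp12 and back down to emp2: 3 + 1 = 4 links.

4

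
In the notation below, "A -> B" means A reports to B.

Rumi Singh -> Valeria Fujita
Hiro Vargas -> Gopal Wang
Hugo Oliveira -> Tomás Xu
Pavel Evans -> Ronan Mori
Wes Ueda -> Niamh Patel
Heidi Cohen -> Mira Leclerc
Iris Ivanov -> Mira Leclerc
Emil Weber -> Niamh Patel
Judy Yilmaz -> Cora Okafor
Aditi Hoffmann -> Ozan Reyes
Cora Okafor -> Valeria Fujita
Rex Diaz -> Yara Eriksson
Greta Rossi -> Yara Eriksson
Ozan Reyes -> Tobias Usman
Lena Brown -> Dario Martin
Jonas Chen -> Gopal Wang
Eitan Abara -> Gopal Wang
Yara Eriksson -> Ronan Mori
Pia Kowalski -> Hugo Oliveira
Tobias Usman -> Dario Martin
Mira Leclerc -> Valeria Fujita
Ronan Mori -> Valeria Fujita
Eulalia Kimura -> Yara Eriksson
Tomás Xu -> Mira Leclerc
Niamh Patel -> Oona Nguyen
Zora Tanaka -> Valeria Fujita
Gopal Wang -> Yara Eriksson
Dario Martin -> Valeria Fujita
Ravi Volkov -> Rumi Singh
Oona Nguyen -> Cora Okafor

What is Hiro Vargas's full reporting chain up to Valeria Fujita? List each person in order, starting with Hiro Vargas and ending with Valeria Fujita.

Hiro Vargas reports to Gopal Wang. Gopal Wang reports to Yara Eriksson. Yara Eriksson reports to Ronan Mori. Ronan Mori reports to Valeria Fujita. Valeria Fujita is at the top.

Hiro Vargas -> Gopal Wang -> Yara Eriksson -> Ronan Mori -> Valeria Fujita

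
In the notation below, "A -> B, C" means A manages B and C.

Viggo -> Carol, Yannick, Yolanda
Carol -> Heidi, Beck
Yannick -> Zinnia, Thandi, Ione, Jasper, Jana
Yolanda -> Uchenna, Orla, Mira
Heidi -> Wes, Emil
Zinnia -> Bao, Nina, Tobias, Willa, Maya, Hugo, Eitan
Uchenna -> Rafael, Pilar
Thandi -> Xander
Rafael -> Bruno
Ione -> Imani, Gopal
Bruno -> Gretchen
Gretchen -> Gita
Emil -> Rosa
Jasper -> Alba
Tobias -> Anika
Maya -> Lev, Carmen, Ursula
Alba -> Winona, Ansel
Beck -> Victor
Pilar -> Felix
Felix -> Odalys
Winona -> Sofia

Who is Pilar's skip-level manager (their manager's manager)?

Pilar reports to Uchenna, and Uchenna reports to Yolanda. So Pilar's skip-level manager is Yolanda.

Yolanda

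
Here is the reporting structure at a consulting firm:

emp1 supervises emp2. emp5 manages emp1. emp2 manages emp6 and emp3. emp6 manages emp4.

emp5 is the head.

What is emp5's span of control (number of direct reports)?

1

emp5 directly manages emp1. That is 1 direct report.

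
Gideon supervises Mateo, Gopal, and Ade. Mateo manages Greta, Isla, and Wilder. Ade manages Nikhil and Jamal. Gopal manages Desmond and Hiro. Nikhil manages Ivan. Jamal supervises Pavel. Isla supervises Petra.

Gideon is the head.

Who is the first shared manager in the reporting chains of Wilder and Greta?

Wilder's chain of managers is Mateo, Gideon. Greta's chain of managers is Mateo, Gideon. The first manager that appears in both chains is Mateo.

Mateo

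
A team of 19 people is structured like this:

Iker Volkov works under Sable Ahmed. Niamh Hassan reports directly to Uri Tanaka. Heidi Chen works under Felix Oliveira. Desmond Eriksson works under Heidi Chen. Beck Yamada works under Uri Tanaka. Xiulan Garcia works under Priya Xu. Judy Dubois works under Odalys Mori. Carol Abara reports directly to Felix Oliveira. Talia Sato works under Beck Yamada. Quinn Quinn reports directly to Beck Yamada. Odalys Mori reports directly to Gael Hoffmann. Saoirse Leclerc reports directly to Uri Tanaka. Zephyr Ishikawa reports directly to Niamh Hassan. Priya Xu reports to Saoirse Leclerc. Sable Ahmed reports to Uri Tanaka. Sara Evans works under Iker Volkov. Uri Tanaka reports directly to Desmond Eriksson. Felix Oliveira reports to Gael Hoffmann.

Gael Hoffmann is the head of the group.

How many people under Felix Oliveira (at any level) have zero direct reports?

6

The people in Felix Oliveira's organization with no one reporting to them are Carol Abara, Sara Evans, Zephyr Ishikawa, Xiulan Garcia, Quinn Quinn, Talia Sato. That is 6.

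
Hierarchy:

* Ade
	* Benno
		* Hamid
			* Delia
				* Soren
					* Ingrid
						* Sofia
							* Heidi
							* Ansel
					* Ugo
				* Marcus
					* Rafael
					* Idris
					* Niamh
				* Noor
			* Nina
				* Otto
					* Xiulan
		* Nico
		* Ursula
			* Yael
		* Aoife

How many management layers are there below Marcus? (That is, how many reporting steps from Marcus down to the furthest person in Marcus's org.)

The longest chain under Marcus runs Marcus → Niamh, which is 1 level below Marcus.

1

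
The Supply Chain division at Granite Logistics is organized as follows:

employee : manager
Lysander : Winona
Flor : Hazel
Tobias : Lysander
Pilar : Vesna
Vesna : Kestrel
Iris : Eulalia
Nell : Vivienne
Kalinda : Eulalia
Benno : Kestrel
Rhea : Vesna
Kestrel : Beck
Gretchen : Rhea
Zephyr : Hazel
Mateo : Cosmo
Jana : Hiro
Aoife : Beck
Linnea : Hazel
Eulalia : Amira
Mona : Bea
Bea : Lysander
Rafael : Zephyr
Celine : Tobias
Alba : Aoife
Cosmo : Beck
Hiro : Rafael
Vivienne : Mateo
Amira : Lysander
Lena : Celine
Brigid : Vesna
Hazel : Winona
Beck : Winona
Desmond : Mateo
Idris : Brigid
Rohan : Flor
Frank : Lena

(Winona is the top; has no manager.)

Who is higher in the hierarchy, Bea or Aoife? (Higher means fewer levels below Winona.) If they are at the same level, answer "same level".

Both Bea and Aoife are 2 levels below Winona.

same level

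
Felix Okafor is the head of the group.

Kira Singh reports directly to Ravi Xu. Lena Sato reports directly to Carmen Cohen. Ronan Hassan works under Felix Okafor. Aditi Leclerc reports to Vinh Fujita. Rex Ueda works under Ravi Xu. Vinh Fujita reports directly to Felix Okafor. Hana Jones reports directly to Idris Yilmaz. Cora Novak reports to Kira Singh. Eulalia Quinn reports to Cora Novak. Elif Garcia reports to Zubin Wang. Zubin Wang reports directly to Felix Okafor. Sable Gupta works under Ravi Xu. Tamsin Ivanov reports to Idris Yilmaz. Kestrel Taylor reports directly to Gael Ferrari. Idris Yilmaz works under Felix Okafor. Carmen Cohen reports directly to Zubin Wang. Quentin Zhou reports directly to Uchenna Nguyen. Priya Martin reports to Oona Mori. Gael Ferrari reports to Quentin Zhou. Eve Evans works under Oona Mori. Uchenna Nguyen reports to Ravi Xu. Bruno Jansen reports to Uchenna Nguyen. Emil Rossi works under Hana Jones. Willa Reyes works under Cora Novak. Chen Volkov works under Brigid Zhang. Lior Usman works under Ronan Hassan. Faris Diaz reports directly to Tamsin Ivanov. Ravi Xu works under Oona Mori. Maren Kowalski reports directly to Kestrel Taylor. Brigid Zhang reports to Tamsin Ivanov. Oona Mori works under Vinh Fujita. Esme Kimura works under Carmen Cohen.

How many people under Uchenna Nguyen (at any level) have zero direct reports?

The people in Uchenna Nguyen's organization with no one reporting to them are Maren Kowalski, Bruno Jansen. That is 2.

2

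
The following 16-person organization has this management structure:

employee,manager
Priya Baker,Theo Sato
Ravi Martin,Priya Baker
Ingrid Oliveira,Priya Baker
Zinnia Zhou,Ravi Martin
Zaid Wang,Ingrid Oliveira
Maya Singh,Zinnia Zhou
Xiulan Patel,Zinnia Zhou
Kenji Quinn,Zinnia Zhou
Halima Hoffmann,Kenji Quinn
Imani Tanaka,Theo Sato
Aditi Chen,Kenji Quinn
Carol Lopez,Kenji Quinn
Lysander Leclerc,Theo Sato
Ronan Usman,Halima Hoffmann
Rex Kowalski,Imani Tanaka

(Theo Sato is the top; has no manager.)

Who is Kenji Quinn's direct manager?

Zinnia Zhou

Kenji Quinn reports directly to Zinnia Zhou.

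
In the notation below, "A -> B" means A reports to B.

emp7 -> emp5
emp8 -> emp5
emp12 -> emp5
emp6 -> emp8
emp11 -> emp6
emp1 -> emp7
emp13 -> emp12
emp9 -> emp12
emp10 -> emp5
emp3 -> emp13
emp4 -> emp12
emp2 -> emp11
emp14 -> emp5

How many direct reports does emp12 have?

emp12 directly manages emp13, emp9, emp4. That is 3 direct reports.

3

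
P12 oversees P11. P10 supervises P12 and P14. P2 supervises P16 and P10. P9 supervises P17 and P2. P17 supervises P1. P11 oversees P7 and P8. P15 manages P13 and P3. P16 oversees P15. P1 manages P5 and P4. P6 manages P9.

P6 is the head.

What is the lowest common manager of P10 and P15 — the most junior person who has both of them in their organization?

P2

P10's chain of managers is P2, P9, P6. P15's chain of managers is P16, P2, P9, P6. The first manager that appears in both chains is P2.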